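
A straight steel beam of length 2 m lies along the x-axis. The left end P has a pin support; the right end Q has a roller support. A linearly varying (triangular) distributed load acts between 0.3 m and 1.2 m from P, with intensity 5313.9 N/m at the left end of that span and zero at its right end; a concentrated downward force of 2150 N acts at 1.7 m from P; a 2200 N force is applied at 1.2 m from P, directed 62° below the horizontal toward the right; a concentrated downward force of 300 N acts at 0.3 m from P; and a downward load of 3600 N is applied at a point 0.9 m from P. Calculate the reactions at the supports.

P_x = -1033 N, P_y = 5008 N, Q_y = 5375 N

Resultant of the triangular load: ½ × 5313.9 × 0.9 = 2391.255 N, acting at 0.6 m from P (one-third of the span from the peak).
Moments about P: Q_y·2 − (½·5313.9·0.9)·0.6 − 2150·1.7 − 2200·sin62°·1.2 − 300·0.3 − 3600·0.9 = 0 → Q_y = 10750.7/2 = 5375.35 ≈ 5375 N.
ΣF_y = 0: P_y + 5375.35 − ½·5313.9·0.9 − 2150 − 2200·sin62° − 300 − 3600 = 0 → P_y = 5008 N.
ΣF_x = 0: P_x + 2200·cos62° = 0 → P_x = -1033 N.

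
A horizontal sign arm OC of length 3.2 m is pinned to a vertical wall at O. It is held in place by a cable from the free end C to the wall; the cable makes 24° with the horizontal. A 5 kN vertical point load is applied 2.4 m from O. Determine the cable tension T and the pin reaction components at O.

T = 9.220 kN, O_x = 8.423 kN, O_y = 1.250 kN

ΣM about O: T·sin24°·3.2 − 5·2.4 = 0 → T = 12/(3.2·0.406737) = 9.21972 ≈ 9.220 kN.
ΣF_x = 0: O_x − T·cos24° = 0 → O_x = 9.21972 × 0.913545 = 8.423 kN.
ΣF_y = 0: O_y + T·sin24° − 5 = 0 → O_y = 5 − 9.21972 × 0.406737 = 1.250 kN.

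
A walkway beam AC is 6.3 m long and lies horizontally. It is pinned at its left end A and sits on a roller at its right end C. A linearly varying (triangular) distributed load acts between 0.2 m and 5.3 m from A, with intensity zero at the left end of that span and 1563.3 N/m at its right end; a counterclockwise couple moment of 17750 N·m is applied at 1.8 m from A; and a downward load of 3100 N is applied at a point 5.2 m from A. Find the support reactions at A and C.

A_x = 0, A_y = 5067 N, C_y = 2019 N

Resultant of the triangular load: ½ × 1563.3 × 5.1 = 3986.415 N, acting at 3.6 m from A (one-third of the span from the peak).
ΣM about A: C_y·6.3 − (½·1563.3·5.1)·3.6 + 17750 − 3100·5.2 = 0 → C_y = 12721.094/6.3 = 2019.22 ≈ 2019 N.
ΣF_y = 0: A_y + 2019.22 − ½·1563.3·5.1 − 3100 = 0 → A_y = 5067 N.
ΣF_x = 0: no horizontal applied forces, so A_x = 0.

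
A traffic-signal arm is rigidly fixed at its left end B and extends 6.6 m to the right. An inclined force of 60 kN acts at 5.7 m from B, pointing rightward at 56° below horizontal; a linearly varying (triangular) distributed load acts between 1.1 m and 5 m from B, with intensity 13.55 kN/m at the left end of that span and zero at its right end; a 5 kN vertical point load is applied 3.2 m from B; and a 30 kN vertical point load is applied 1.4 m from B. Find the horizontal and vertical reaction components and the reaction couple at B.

Resultant of the triangular load: ½ × 13.55 × 3.9 = 26.4225 kN, acting at 2.4 m from B (one-third of the span from the peak).
ΣF_x = 0: B_x + 60·cos56° = 0 → B_x = -33.55 kN.
ΣF_y = 0: B_y − 60·sin56° − ½·13.55·3.9 − 5 − 30 = 0 → B_y = 111.2 kN.
ΣM about B: M_B − 60·sin56°·5.7 − (½·13.55·3.9)·2.4 − 5·3.2 − 30·1.4 = 0 → M_B = 404.9 kN·m.

B_x = -33.55 kN, B_y = 111.2 kN, M_B = 404.9 kN·m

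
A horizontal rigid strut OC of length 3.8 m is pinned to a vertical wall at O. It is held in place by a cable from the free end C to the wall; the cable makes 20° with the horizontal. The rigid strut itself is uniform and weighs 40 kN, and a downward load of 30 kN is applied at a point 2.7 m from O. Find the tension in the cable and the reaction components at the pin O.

T = 120.8 kN, O_x = 113.5 kN, O_y = 28.68 kN

ΣM about O: T·sin20°·3.8 − 40·1.9 − 30·2.7 = 0 → T = 157/(3.8·0.34202) = 120.799 ≈ 120.8 kN.
ΣF_x = 0: O_x − T·cos20° = 0 → O_x = 120.799 × 0.939693 = 113.5 kN.
ΣF_y = 0: O_y + T·sin20° − 40 − 30 = 0 → O_y = 70 − 120.799 × 0.34202 = 28.68 kN.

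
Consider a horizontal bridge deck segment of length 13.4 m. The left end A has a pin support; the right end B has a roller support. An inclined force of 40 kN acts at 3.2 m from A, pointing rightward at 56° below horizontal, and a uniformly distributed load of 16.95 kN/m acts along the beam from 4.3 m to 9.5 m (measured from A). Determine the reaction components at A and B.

A_x = -22.37 kN, A_y = 68.00 kN, B_y = 53.30 kN

Resultant of the distributed load: 16.95 × 5.2 = 88.14 kN at 6.9 m from A.
Moments about A: B_y·13.4 − 40·sin56°·3.2 − (16.95·5.2)·6.9 = 0 → B_y = 714.283/13.4 = 53.3047 ≈ 53.30 kN.
ΣF_y = 0: A_y + 53.3047 − 40·sin56° − 16.95·5.2 = 0 → A_y = 68.00 kN.
ΣF_x = 0: A_x + 40·cos56° = 0 → A_x = -22.37 kN.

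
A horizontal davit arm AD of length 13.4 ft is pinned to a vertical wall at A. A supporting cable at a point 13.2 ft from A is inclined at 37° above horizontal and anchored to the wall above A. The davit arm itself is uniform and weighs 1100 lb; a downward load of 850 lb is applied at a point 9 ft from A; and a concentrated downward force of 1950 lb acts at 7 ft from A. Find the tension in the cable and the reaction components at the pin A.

ΣM about A: T·sin37°·13.2 − 1100·6.7 − 850·9 − 1950·7 = 0 → T = 28670/(13.2·0.601815) = 3609.03 ≈ 3609 lb.
ΣF_x = 0: A_x − T·cos37° = 0 → A_x = 3609.03 × 0.798636 = 2882 lb.
ΣF_y = 0: A_y + T·sin37° − 1100 − 850 − 1950 = 0 → A_y = 3900 − 3609.03 × 0.601815 = 1728 lb.

T = 3609 lb, A_x = 2882 lb, A_y = 1728 lb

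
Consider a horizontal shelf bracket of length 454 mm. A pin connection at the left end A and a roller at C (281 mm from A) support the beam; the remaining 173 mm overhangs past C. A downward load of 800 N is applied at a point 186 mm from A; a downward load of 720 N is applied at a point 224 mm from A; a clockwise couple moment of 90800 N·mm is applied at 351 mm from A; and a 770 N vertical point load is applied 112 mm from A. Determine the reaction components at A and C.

A_x = 0, A_y = 556.5 N, C_y = 1734 N

Taking moments about A: C_y·281 − 800·186 − 720·224 − 90800 − 770·112 = 0 → C_y = 487120/281 = 1733.52 ≈ 1734 N.
ΣF_y = 0: A_y + 1733.52 − 800 − 720 − 770 = 0 → A_y = 556.5 N.
ΣF_x = 0: no horizontal applied forces, so A_x = 0.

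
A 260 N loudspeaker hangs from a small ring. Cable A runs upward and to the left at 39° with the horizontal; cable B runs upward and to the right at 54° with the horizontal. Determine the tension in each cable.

ΣF_x = 0: −T_A·cos39° + T_B·cos54° = 0 → T_B = 1.32216·T_A.
ΣF_y = 0: T_A·sin39° + T_B·sin54° = 260.
Substitute: T_A·(0.62932 + 1.32216·0.809017) = 260 → T_A = 153.034 ≈ 153.0 N.
Then T_B = 1.32216 × 153.034 = 202.3 N.

T_A = 153.0 N, T_B = 202.3 N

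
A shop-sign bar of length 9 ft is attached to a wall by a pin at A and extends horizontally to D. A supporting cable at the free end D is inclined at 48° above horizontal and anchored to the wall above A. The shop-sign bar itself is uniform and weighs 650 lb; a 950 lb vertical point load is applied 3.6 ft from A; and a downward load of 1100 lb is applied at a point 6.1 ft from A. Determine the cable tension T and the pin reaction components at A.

T = 1952 lb, A_x = 1306 lb, A_y = 1249 lb

ΣM about A: T·sin48°·9 − 650·4.5 − 950·3.6 − 1100·6.1 = 0 → T = 13055/(9·0.743145) = 1951.91 ≈ 1952 lb.
ΣF_x = 0: A_x − T·cos48° = 0 → A_x = 1951.91 × 0.669131 = 1306 lb.
ΣF_y = 0: A_y + T·sin48° − 650 − 950 − 1100 = 0 → A_y = 2700 − 1951.91 × 0.743145 = 1249 lb.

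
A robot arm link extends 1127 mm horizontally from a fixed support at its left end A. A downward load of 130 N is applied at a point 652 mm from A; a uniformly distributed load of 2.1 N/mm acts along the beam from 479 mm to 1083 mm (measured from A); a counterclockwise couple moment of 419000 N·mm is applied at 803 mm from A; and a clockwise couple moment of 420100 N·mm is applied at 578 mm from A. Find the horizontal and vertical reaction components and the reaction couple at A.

Resultant of the distributed load: 2.1 × 604 = 1268.4 N at 781 mm from A.
ΣF_x = 0: A_x = 0.
ΣF_y = 0: A_y − 130 − 2.1·604 = 0 → A_y = 1398 N.
ΣM about A: M_A − 130·652 − (2.1·604)·781 + 419000 − 420100 = 0 → M_A = 1076000 N·mm.

A_x = 0, A_y = 1398 N, M_A = 1076000 N·mm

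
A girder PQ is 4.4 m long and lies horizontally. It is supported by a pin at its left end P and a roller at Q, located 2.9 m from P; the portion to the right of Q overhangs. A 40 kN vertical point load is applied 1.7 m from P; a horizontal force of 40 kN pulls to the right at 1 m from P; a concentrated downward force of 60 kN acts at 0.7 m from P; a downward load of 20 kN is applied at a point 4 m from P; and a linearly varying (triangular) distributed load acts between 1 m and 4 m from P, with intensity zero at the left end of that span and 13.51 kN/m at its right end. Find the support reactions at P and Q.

Resultant of the triangular load: ½ × 13.51 × 3 = 20.265 kN, acting at 3 m from P (one-third of the span from the peak).
ΣM about P: Q_y·2.9 − 40·1.7 − 60·0.7 − 20·4 − (½·13.51·3)·3 = 0 → Q_y = 250.795/2.9 = 86.481 ≈ 86.48 kN.
ΣF_y = 0: P_y + 86.481 − 40 − 60 − 20 − ½·13.51·3 = 0 → P_y = 53.78 kN.
ΣF_x = 0: P_x + 40 = 0 → P_x = -40.00 kN.

P_x = -40.00 kN, P_y = 53.78 kN, Q_y = 86.48 kN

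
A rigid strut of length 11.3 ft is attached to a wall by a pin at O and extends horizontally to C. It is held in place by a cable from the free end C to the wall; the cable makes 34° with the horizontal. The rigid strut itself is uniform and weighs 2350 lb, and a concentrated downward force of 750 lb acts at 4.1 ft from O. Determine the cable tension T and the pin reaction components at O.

ΣM about O: T·sin34°·11.3 − 2350·5.65 − 750·4.1 = 0 → T = 16352.5/(11.3·0.559193) = 2587.88 ≈ 2588 lb.
ΣF_x = 0: O_x − T·cos34° = 0 → O_x = 2587.88 × 0.829038 = 2145 lb.
ΣF_y = 0: O_y + T·sin34° − 2350 − 750 = 0 → O_y = 3100 − 2587.88 × 0.559193 = 1653 lb.

T = 2588 lb, O_x = 2145 lb, O_y = 1653 lb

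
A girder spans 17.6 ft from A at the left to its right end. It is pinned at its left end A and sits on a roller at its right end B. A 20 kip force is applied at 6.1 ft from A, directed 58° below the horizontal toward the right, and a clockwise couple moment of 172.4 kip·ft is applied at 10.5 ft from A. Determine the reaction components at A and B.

Moments about A: B_y·17.6 − 20·sin58°·6.1 − 172.4 = 0 → B_y = 275.862/17.6 = 15.674 ≈ 15.67 kip.
ΣF_y = 0: A_y + 15.674 − 20·sin58° = 0 → A_y = 1.287 kip.
ΣF_x = 0: A_x + 20·cos58° = 0 → A_x = -10.60 kip.

A_x = -10.60 kip, A_y = 1.287 kip, B_y = 15.67 kip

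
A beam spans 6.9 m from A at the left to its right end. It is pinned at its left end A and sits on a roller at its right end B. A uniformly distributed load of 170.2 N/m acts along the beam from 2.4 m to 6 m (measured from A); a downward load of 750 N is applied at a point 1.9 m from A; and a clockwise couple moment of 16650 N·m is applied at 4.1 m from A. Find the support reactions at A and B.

Resultant of the distributed load: 170.2 × 3.6 = 612.72 N at 4.2 m from A.
ΣM about A: B_y·6.9 − (170.2·3.6)·4.2 − 750·1.9 − 16650 = 0 → B_y = 20648.424/6.9 = 2992.53 ≈ 2993 N.
ΣF_y = 0: A_y + 2992.53 − 170.2·3.6 − 750 = 0 → A_y = -1630 N.
ΣF_x = 0: no horizontal applied forces, so A_x = 0.

A_x = 0, A_y = -1630 N, B_y = 2993 N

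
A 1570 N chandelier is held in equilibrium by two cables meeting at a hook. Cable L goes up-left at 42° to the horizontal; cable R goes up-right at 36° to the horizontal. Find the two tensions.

ΣF_x = 0: −T_L·cos42° + T_R·cos36° = 0 → T_R = 0.918578·T_L.
ΣF_y = 0: T_L·sin42° + T_R·sin36° = 1570.
Substitute: T_L·(0.669131 + 0.918578·0.587785) = 1570 → T_L = 1298.53 ≈ 1299 N.
Then T_R = 0.918578 × 1298.53 = 1193 N.

T_L = 1299 N, T_R = 1193 N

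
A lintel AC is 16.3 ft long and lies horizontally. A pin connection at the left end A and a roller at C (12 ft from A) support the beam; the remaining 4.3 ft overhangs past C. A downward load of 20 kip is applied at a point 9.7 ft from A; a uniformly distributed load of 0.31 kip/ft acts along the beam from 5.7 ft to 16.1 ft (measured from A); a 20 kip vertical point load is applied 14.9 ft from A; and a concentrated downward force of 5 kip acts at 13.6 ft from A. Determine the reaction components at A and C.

A_x = 0, A_y = -1.371 kip, C_y = 49.60 kip

Resultant of the distributed load: 0.31 × 10.4 = 3.224 kip at 10.9 ft from A.
ΣM about A: C_y·12 − 20·9.7 − (0.31·10.4)·10.9 − 20·14.9 − 5·13.6 = 0 → C_y = 595.1416/12 = 49.5951 ≈ 49.60 kip.
ΣF_y = 0: A_y + 49.5951 − 20 − 0.31·10.4 − 20 − 5 = 0 → A_y = -1.371 kip.
ΣF_x = 0: no horizontal applied forces, so A_x = 0.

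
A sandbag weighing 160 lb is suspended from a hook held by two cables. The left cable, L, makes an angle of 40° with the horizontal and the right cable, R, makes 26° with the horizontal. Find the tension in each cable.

ΣF_x = 0: −T_L·cos40° + T_R·cos26° = 0 → T_R = 0.852303·T_L.
ΣF_y = 0: T_L·sin40° + T_R·sin26° = 160.
Substitute: T_L·(0.642788 + 0.852303·0.438371) = 160 → T_L = 157.416 ≈ 157.4 lb.
Then T_R = 0.852303 × 157.416 = 134.2 lb.

T_L = 157.4 lb, T_R = 134.2 lb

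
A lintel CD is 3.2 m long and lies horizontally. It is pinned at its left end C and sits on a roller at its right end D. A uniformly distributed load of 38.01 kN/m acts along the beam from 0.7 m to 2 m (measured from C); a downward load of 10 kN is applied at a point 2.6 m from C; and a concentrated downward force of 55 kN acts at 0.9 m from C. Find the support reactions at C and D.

C_x = 0, C_y = 69.97 kN, D_y = 44.44 kN

Resultant of the distributed load: 38.01 × 1.3 = 49.413 kN at 1.35 m from C.
ΣM about C: D_y·3.2 − (38.01·1.3)·1.35 − 10·2.6 − 55·0.9 = 0 → D_y = 142.20755/3.2 = 44.4399 ≈ 44.44 kN.
ΣF_y = 0: C_y + 44.4399 − 38.01·1.3 − 10 − 55 = 0 → C_y = 69.97 kN.
ΣF_x = 0: no horizontal applied forces, so C_x = 0.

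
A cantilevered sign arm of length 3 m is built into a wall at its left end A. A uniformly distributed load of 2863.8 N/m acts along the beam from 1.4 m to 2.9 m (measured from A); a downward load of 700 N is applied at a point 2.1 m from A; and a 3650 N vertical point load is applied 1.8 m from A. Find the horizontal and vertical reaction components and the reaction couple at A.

A_x = 0, A_y = 8646 N, M_A = 17280 N·m

Resultant of the distributed load: 2863.8 × 1.5 = 4295.7 N at 2.15 m from A.
ΣF_x = 0: A_x = 0.
ΣF_y = 0: A_y − 2863.8·1.5 − 700 − 3650 = 0 → A_y = 8646 N.
ΣM about A: M_A − (2863.8·1.5)·2.15 − 700·2.1 − 3650·1.8 = 0 → M_A = 17280 N·m.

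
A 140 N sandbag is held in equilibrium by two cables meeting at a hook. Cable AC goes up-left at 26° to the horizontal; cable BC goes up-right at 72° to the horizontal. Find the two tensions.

T_AC = 43.69 N, T_BC = 127.1 N

ΣF_x = 0: −T_AC·cos26° + T_BC·cos72° = 0 → T_BC = 2.90856·T_AC.
ΣF_y = 0: T_AC·sin26° + T_BC·sin72° = 140.
Substitute: T_AC·(0.438371 + 2.90856·0.951057) = 140 → T_AC = 43.6875 ≈ 43.69 N.
Then T_BC = 2.90856 × 43.6875 = 127.1 N.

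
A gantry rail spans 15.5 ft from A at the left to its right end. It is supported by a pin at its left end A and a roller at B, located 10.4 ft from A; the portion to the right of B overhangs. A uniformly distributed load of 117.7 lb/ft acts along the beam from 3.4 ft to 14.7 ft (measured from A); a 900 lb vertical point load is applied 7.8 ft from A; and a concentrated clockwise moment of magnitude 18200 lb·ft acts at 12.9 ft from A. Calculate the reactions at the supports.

Resultant of the distributed load: 117.7 × 11.3 = 1330.01 lb at 9.05 ft from A.
Taking moments about A: B_y·10.4 − (117.7·11.3)·9.05 − 900·7.8 − 18200 = 0 → B_y = 37256.5905/10.4 = 3582.36 ≈ 3582 lb.
ΣF_y = 0: A_y + 3582.36 − 117.7·11.3 − 900 = 0 → A_y = -1352 lb.
ΣF_x = 0: no horizontal applied forces, so A_x = 0.

A_x = 0, A_y = -1352 lb, B_y = 3582 lb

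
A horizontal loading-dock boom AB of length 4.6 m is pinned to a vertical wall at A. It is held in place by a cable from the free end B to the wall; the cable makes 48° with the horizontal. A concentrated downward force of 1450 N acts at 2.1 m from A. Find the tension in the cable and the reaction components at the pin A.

ΣM about A: T·sin48°·4.6 − 1450·2.1 = 0 → T = 3045/(4.6·0.743145) = 890.75 ≈ 890.8 N.
ΣF_x = 0: A_x − T·cos48° = 0 → A_x = 890.75 × 0.669131 = 596.0 N.
ΣF_y = 0: A_y + T·sin48° − 1450 = 0 → A_y = 1450 − 890.75 × 0.743145 = 788.0 N.

T = 890.8 N, A_x = 596.0 N, A_y = 788.0 N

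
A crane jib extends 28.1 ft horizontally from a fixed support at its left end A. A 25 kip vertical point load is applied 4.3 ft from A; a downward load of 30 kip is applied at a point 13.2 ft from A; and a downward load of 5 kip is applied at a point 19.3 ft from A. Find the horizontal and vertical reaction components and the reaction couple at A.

A_x = 0, A_y = 60.00 kip, M_A = 600.0 kip·ft

ΣF_x = 0: A_x = 0.
ΣF_y = 0: A_y − 25 − 30 − 5 = 0 → A_y = 60.00 kip.
ΣM about A: M_A − 25·4.3 − 30·13.2 − 5·19.3 = 0 → M_A = 600.0 kip·ft.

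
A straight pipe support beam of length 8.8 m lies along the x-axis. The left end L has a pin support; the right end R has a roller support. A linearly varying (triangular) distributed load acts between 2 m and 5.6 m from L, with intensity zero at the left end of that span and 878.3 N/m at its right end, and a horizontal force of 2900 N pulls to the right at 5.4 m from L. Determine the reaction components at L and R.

L_x = -2900 N, L_y = 790.5 N, R_y = 790.5 N

Resultant of the triangular load: ½ × 878.3 × 3.6 = 1580.94 N, acting at 4.4 m from L (one-third of the span from the peak).
Moments about L: R_y·8.8 − (½·878.3·3.6)·4.4 = 0 → R_y = 6956.136/8.8 = 790.47 ≈ 790.5 N.
ΣF_y = 0: L_y + 790.47 − ½·878.3·3.6 = 0 → L_y = 790.5 N.
ΣF_x = 0: L_x + 2900 = 0 → L_x = -2900 N.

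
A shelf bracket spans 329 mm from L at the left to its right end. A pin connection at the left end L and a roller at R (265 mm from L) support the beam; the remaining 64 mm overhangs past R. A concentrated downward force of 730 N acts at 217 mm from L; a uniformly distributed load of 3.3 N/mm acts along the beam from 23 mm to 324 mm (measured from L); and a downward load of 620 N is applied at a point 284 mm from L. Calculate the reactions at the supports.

L_x = 0, L_y = 430.7 N, R_y = 1913 N

Resultant of the distributed load: 3.3 × 301 = 993.3 N at 173.5 mm from L.
Taking moments about L: R_y·265 − 730·217 − (3.3·301)·173.5 − 620·284 = 0 → R_y = 506827.55/265 = 1912.56 ≈ 1913 N.
ΣF_y = 0: L_y + 1912.56 − 730 − 3.3·301 − 620 = 0 → L_y = 430.7 N.
ΣF_x = 0: no horizontal applied forces, so L_x = 0.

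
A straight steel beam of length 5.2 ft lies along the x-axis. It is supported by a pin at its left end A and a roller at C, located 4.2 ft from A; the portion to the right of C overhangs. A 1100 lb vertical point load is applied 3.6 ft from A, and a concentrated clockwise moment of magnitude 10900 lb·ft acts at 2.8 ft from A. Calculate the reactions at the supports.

A_x = 0, A_y = -2438 lb, C_y = 3538 lb

ΣM about A: C_y·4.2 − 1100·3.6 − 10900 = 0 → C_y = 14860/4.2 = 3538.1 ≈ 3538 lb.
ΣF_y = 0: A_y + 3538.1 − 1100 = 0 → A_y = -2438 lb.
ΣF_x = 0: no horizontal applied forces, so A_x = 0.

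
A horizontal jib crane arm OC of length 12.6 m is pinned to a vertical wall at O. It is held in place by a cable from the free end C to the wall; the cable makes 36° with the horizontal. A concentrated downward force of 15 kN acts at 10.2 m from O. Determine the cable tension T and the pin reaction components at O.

ΣM about O: T·sin36°·12.6 − 15·10.2 = 0 → T = 153/(12.6·0.587785) = 20.6587 ≈ 20.66 kN.
ΣF_x = 0: O_x − T·cos36° = 0 → O_x = 20.6587 × 0.809017 = 16.71 kN.
ΣF_y = 0: O_y + T·sin36° − 15 = 0 → O_y = 15 − 20.6587 × 0.587785 = 2.857 kN.

T = 20.66 kN, O_x = 16.71 kN, O_y = 2.857 kN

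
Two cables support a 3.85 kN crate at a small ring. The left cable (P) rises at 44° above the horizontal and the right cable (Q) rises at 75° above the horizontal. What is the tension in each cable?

ΣF_x = 0: −T_P·cos44° + T_Q·cos75° = 0 → T_Q = 2.77932·T_P.
ΣF_y = 0: T_P·sin44° + T_Q·sin75° = 3.85.
Substitute: T_P·(0.694658 + 2.77932·0.965926) = 3.85 → T_P = 1.1393 ≈ 1.139 kN.
Then T_Q = 2.77932 × 1.1393 = 3.166 kN.

T_P = 1.139 kN, T_Q = 3.166 kN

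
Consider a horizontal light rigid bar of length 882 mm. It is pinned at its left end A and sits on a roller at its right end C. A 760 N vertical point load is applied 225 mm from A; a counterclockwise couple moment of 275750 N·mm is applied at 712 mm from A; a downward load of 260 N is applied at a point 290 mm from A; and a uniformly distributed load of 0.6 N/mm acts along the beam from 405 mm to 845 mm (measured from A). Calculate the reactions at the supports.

A_x = 0, A_y = 1130 N, C_y = 153.8 N

Resultant of the distributed load: 0.6 × 440 = 264 N at 625 mm from A.
Moments about A: C_y·882 − 760·225 + 275750 − 260·290 − (0.6·440)·625 = 0 → C_y = 135650/882 = 153.798 ≈ 153.8 N.
ΣF_y = 0: A_y + 153.798 − 760 − 260 − 0.6·440 = 0 → A_y = 1130 N.
ΣF_x = 0: no horizontal applied forces, so A_x = 0.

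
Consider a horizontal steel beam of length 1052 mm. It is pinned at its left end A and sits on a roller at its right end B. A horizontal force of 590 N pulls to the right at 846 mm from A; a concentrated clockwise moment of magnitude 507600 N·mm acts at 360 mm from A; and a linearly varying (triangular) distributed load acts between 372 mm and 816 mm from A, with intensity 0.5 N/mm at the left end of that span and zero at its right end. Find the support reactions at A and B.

A_x = -590.0 N, A_y = -426.4 N, B_y = 537.4 N

Resultant of the triangular load: ½ × 0.5 × 444 = 111 N, acting at 520 mm from A (one-third of the span from the peak).
Moments about A: B_y·1052 − 507600 − (½·0.5·444)·520 = 0 → B_y = 565320/1052 = 537.376 ≈ 537.4 N.
ΣF_y = 0: A_y + 537.376 − ½·0.5·444 = 0 → A_y = -426.4 N.
ΣF_x = 0: A_x + 590 = 0 → A_x = -590.0 N.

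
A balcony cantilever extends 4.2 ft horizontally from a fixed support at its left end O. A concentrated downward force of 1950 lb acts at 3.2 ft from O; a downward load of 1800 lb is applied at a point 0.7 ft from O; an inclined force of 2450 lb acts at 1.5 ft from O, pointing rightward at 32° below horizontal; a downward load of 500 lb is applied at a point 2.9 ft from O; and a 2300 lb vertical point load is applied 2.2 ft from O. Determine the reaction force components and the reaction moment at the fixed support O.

O_x = -2078 lb, O_y = 7848 lb, M_O = 15960 lb·ft

ΣF_x = 0: O_x + 2450·cos32° = 0 → O_x = -2078 lb.
ΣF_y = 0: O_y − 1950 − 1800 − 2450·sin32° − 500 − 2300 = 0 → O_y = 7848 lb.
ΣM about O: M_O − 1950·3.2 − 1800·0.7 − 2450·sin32°·1.5 − 500·2.9 − 2300·2.2 = 0 → M_O = 15960 lb·ft.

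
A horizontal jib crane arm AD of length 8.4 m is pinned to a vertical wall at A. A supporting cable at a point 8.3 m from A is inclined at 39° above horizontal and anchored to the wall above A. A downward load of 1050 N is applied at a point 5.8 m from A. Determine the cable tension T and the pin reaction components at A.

T = 1166 N, A_x = 906.1 N, A_y = 316.3 N

ΣM about A: T·sin39°·8.3 − 1050·5.8 = 0 → T = 6090/(8.3·0.62932) = 1165.92 ≈ 1166 N.
ΣF_x = 0: A_x − T·cos39° = 0 → A_x = 1165.92 × 0.777146 = 906.1 N.
ΣF_y = 0: A_y + T·sin39° − 1050 = 0 → A_y = 1050 − 1165.92 × 0.62932 = 316.3 N.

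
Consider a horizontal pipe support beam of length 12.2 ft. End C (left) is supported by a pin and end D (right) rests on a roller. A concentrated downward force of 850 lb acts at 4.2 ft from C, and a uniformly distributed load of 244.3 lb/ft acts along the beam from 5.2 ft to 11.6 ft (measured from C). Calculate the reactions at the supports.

Resultant of the distributed load: 244.3 × 6.4 = 1563.52 lb at 8.4 ft from C.
Taking moments about C: D_y·12.2 − 850·4.2 − (244.3·6.4)·8.4 = 0 → D_y = 16703.568/12.2 = 1369.14 ≈ 1369 lb.
ΣF_y = 0: C_y + 1369.14 − 850 − 244.3·6.4 = 0 → C_y = 1044 lb.
ΣF_x = 0: no horizontal applied forces, so C_x = 0.

C_x = 0, C_y = 1044 lb, D_y = 1369 lb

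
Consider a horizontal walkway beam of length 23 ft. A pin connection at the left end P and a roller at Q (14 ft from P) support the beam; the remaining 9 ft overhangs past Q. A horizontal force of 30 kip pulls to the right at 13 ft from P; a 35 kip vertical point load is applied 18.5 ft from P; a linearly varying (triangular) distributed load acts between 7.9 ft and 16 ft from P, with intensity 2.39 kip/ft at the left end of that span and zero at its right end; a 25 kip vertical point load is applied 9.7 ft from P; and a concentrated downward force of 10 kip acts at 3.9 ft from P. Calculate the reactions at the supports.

P_x = -30.00 kip, P_y = 5.994 kip, Q_y = 73.69 kip

Resultant of the triangular load: ½ × 2.39 × 8.1 = 9.6795 kip, acting at 10.6 ft from P (one-third of the span from the peak).
Moments about P: Q_y·14 − 35·18.5 − (½·2.39·8.1)·10.6 − 25·9.7 − 10·3.9 = 0 → Q_y = 1031.6027/14 = 73.6859 ≈ 73.69 kip.
ΣF_y = 0: P_y + 73.6859 − 35 − ½·2.39·8.1 − 25 − 10 = 0 → P_y = 5.994 kip.
ΣF_x = 0: P_x + 30 = 0 → P_x = -30.00 kip.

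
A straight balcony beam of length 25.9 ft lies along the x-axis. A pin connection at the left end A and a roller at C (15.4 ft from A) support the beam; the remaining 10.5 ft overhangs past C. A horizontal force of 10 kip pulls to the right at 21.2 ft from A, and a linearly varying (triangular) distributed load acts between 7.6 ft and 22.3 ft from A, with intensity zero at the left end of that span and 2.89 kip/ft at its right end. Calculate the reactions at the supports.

Resultant of the triangular load: ½ × 2.89 × 14.7 = 21.2415 kip, acting at 17.4 ft from A (one-third of the span from the peak).
Moments about A: C_y·15.4 − (½·2.89·14.7)·17.4 = 0 → C_y = 369.6021/15.4 = 24.0001 ≈ 24.00 kip.
ΣF_y = 0: A_y + 24.0001 − ½·2.89·14.7 = 0 → A_y = -2.759 kip.
ΣF_x = 0: A_x + 10 = 0 → A_x = -10.00 kip.

A_x = -10.00 kip, A_y = -2.759 kip, C_y = 24.00 kip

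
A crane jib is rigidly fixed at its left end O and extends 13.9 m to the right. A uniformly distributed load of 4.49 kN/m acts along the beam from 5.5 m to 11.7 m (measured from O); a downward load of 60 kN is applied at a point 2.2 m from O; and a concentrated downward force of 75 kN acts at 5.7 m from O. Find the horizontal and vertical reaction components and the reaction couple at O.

O_x = 0, O_y = 162.8 kN, M_O = 798.9 kN·m

Resultant of the distributed load: 4.49 × 6.2 = 27.838 kN at 8.6 m from O.
ΣF_x = 0: O_x = 0.
ΣF_y = 0: O_y − 4.49·6.2 − 60 − 75 = 0 → O_y = 162.8 kN.
ΣM about O: M_O − (4.49·6.2)·8.6 − 60·2.2 − 75·5.7 = 0 → M_O = 798.9 kN·m.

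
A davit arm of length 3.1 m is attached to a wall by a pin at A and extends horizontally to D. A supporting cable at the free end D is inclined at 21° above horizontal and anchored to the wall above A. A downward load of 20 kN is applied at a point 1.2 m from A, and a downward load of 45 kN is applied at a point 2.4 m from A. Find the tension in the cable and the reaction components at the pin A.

ΣM about A: T·sin21°·3.1 − 20·1.2 − 45·2.4 = 0 → T = 132/(3.1·0.358368) = 118.818 ≈ 118.8 kN.
ΣF_x = 0: A_x − T·cos21° = 0 → A_x = 118.818 × 0.93358 = 110.9 kN.
ΣF_y = 0: A_y + T·sin21° − 20 − 45 = 0 → A_y = 65 − 118.818 × 0.358368 = 22.42 kN.

T = 118.8 kN, A_x = 110.9 kN, A_y = 22.42 kN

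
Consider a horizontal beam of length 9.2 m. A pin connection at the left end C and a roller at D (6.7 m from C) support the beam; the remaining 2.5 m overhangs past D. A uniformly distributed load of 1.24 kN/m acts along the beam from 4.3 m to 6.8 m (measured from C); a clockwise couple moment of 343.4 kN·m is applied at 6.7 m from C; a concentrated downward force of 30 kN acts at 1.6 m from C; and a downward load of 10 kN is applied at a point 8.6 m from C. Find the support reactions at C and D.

Resultant of the distributed load: 1.24 × 2.5 = 3.1 kN at 5.55 m from C.
Taking moments about C: D_y·6.7 − (1.24·2.5)·5.55 − 343.4 − 30·1.6 − 10·8.6 = 0 → D_y = 494.605/6.7 = 73.8216 ≈ 73.82 kN.
ΣF_y = 0: C_y + 73.8216 − 1.24·2.5 − 30 − 10 = 0 → C_y = -30.72 kN.
ΣF_x = 0: no horizontal applied forces, so C_x = 0.

C_x = 0, C_y = -30.72 kN, D_y = 73.82 kN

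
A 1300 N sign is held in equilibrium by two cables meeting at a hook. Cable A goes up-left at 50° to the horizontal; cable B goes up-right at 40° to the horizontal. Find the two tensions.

T_A = 995.9 N, T_B = 835.6 N

ΣF_x = 0: −T_A·cos50° + T_B·cos40° = 0 → T_B = 0.8391·T_A.
ΣF_y = 0: T_A·sin50° + T_B·sin40° = 1300.
Substitute: T_A·(0.766044 + 0.8391·0.642788) = 1300 → T_A = 995.858 ≈ 995.9 N.
Then T_B = 0.8391 × 995.858 = 835.6 N.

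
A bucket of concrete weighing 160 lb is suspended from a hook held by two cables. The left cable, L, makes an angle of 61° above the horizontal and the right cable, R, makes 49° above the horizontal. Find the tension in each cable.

T_L = 111.7 lb, T_R = 82.55 lb

ΣF_x = 0: −T_L·cos61° + T_R·cos49° = 0 → T_R = 0.738973·T_L.
ΣF_y = 0: T_L·sin61° + T_R·sin49° = 160.
Substitute: T_L·(0.87462 + 0.738973·0.75471) = 160 → T_L = 111.706 ≈ 111.7 lb.
Then T_R = 0.738973 × 111.706 = 82.55 lb.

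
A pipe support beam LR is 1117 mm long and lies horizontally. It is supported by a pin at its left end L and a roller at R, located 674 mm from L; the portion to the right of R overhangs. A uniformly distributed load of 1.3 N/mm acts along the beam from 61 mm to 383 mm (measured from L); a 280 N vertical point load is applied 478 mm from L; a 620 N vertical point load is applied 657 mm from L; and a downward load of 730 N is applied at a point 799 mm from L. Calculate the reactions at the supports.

L_x = 0, L_y = 242.4 N, R_y = 1806 N

Resultant of the distributed load: 1.3 × 322 = 418.6 N at 222 mm from L.
ΣM about L: R_y·674 − (1.3·322)·222 − 280·478 − 620·657 − 730·799 = 0 → R_y = 1217379.2/674 = 1806.2 ≈ 1806 N.
ΣF_y = 0: L_y + 1806.2 − 1.3·322 − 280 − 620 − 730 = 0 → L_y = 242.4 N.
ΣF_x = 0: no horizontal applied forces, so L_x = 0.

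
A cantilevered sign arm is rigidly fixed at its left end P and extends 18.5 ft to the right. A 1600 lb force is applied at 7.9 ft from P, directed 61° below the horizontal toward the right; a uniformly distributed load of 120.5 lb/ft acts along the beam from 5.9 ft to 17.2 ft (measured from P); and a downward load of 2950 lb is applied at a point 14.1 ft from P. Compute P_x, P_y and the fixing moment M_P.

Resultant of the distributed load: 120.5 × 11.3 = 1361.65 lb at 11.55 ft from P.
ΣF_x = 0: P_x + 1600·cos61° = 0 → P_x = -775.7 lb.
ΣF_y = 0: P_y − 1600·sin61° − 120.5·11.3 − 2950 = 0 → P_y = 5711 lb.
ΣM about P: M_P − 1600·sin61°·7.9 − (120.5·11.3)·11.55 − 2950·14.1 = 0 → M_P = 68380 lb·ft.

P_x = -775.7 lb, P_y = 5711 lb, M_P = 68380 lb·ft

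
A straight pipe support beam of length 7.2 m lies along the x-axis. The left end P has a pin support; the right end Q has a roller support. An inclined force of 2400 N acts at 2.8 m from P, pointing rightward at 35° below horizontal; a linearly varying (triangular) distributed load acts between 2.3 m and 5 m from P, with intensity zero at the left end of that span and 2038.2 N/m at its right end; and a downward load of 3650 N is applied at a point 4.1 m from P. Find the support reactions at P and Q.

Resultant of the triangular load: ½ × 2038.2 × 2.7 = 2751.57 N, acting at 4.1 m from P (one-third of the span from the peak).
Taking moments about P: Q_y·7.2 − 2400·sin35°·2.8 − (½·2038.2·2.7)·4.1 − 3650·4.1 = 0 → Q_y = 30100.9/7.2 = 4180.68 ≈ 4181 N.
ΣF_y = 0: P_y + 4180.68 − 2400·sin35° − ½·2038.2·2.7 − 3650 = 0 → P_y = 3597 N.
ΣF_x = 0: P_x + 2400·cos35° = 0 → P_x = -1966 N.

P_x = -1966 N, P_y = 3597 N, Q_y = 4181 N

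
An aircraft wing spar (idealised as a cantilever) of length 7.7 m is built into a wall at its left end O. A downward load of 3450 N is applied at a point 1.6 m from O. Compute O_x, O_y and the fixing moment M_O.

ΣF_x = 0: O_x = 0.
ΣF_y = 0: O_y − 3450 = 0 → O_y = 3450 N.
ΣM about O: M_O − 3450·1.6 = 0 → M_O = 5520 N·m.

O_x = 0, O_y = 3450 N, M_O = 5520 N·m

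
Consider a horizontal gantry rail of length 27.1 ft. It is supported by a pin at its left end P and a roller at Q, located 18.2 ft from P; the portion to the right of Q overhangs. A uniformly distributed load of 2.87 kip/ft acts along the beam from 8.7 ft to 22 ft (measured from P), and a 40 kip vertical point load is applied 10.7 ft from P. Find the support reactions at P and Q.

P_x = 0, P_y = 22.46 kip, Q_y = 55.71 kip

Resultant of the distributed load: 2.87 × 13.3 = 38.171 kip at 15.35 ft from P.
ΣM about P: Q_y·18.2 − (2.87·13.3)·15.35 − 40·10.7 = 0 → Q_y = 1013.92485/18.2 = 55.7102 ≈ 55.71 kip.
ΣF_y = 0: P_y + 55.7102 − 2.87·13.3 − 40 = 0 → P_y = 22.46 kip.
ΣF_x = 0: no horizontal applied forces, so P_x = 0.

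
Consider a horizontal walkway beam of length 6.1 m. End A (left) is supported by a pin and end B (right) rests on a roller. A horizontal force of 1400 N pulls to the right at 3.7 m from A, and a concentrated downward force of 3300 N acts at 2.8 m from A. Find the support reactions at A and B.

ΣM about A: B_y·6.1 − 3300·2.8 = 0 → B_y = 9240/6.1 = 1514.75 ≈ 1515 N.
ΣF_y = 0: A_y + 1514.75 − 3300 = 0 → A_y = 1785 N.
ΣF_x = 0: A_x + 1400 = 0 → A_x = -1400 N.

A_x = -1400 N, A_y = 1785 N, B_y = 1515 N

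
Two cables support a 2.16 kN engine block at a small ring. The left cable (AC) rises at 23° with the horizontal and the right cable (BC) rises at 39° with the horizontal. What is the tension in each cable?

ΣF_x = 0: −T_AC·cos23° + T_BC·cos39° = 0 → T_BC = 1.18447·T_AC.
ΣF_y = 0: T_AC·sin23° + T_BC·sin39° = 2.16.
Substitute: T_AC·(0.390731 + 1.18447·0.62932) = 2.16 → T_AC = 1.90117 ≈ 1.901 kN.
Then T_BC = 1.18447 × 1.90117 = 2.252 kN.

T_AC = 1.901 kN, T_BC = 2.252 kN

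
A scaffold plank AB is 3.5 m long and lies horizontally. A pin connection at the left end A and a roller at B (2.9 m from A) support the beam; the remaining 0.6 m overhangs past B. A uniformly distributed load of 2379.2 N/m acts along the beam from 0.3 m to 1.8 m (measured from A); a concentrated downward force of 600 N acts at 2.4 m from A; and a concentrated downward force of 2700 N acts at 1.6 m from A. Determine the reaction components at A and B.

A_x = 0, A_y = 3590 N, B_y = 3278 N

Resultant of the distributed load: 2379.2 × 1.5 = 3568.8 N at 1.05 m from A.
Taking moments about A: B_y·2.9 − (2379.2·1.5)·1.05 − 600·2.4 − 2700·1.6 = 0 → B_y = 9507.24/2.9 = 3278.36 ≈ 3278 N.
ΣF_y = 0: A_y + 3278.36 − 2379.2·1.5 − 600 − 2700 = 0 → A_y = 3590 N.
ΣF_x = 0: no horizontal applied forces, so A_x = 0.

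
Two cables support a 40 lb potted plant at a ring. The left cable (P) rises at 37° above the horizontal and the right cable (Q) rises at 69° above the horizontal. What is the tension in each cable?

T_P = 14.91 lb, T_Q = 33.23 lb

ΣF_x = 0: −T_P·cos37° + T_Q·cos69° = 0 → T_Q = 2.22853·T_P.
ΣF_y = 0: T_P·sin37° + T_Q·sin69° = 40.
Substitute: T_P·(0.601815 + 2.22853·0.93358) = 40 → T_P = 14.9124 ≈ 14.91 lb.
Then T_Q = 2.22853 × 14.9124 = 33.23 lb.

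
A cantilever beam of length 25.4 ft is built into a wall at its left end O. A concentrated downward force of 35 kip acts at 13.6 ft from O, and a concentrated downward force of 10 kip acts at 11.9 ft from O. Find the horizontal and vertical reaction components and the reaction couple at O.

O_x = 0, O_y = 45.00 kip, M_O = 595.0 kip·ft

ΣF_x = 0: O_x = 0.
ΣF_y = 0: O_y − 35 − 10 = 0 → O_y = 45.00 kip.
ΣM about O: M_O − 35·13.6 − 10·11.9 = 0 → M_O = 595.0 kip·ft.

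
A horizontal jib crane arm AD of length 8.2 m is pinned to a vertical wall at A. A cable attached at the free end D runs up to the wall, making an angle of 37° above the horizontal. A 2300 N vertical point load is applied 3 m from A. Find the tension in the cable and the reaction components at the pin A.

T = 1398 N, A_x = 1117 N, A_y = 1459 N

ΣM about A: T·sin37°·8.2 − 2300·3 = 0 → T = 6900/(8.2·0.601815) = 1398.21 ≈ 1398 N.
ΣF_x = 0: A_x − T·cos37° = 0 → A_x = 1398.21 × 0.798636 = 1117 N.
ΣF_y = 0: A_y + T·sin37° − 2300 = 0 → A_y = 2300 − 1398.21 × 0.601815 = 1459 N.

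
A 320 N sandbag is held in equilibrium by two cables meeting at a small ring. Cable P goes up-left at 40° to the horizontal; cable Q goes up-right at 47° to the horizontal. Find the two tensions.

ΣF_x = 0: −T_P·cos40° + T_Q·cos47° = 0 → T_Q = 1.12324·T_P.
ΣF_y = 0: T_P·sin40° + T_Q·sin47° = 320.
Substitute: T_P·(0.642788 + 1.12324·0.731354) = 320 → T_P = 218.538 ≈ 218.5 N.
Then T_Q = 1.12324 × 218.538 = 245.5 N.

T_P = 218.5 N, T_Q = 245.5 N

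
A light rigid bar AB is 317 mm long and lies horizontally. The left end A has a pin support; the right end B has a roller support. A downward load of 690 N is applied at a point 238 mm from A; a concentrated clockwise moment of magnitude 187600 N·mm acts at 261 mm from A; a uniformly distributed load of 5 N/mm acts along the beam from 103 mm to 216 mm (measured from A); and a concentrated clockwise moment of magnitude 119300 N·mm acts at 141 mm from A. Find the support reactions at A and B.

Resultant of the distributed load: 5 × 113 = 565 N at 159.5 mm from A.
ΣM about A: B_y·317 − 690·238 − 187600 − (5·113)·159.5 − 119300 = 0 → B_y = 561237.5/317 = 1770.47 ≈ 1770 N.
ΣF_y = 0: A_y + 1770.47 − 690 − 5·113 = 0 → A_y = -515.5 N.
ΣF_x = 0: no horizontal applied forces, so A_x = 0.

A_x = 0, A_y = -515.5 N, B_y = 1770 N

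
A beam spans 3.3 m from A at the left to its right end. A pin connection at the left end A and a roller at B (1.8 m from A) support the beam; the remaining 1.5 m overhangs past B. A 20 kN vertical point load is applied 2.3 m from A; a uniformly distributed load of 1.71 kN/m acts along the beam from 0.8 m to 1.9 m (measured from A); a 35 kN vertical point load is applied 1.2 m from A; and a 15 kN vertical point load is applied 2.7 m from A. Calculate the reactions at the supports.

Resultant of the distributed load: 1.71 × 1.1 = 1.881 kN at 1.35 m from A.
Taking moments about A: B_y·1.8 − 20·2.3 − (1.71·1.1)·1.35 − 35·1.2 − 15·2.7 = 0 → B_y = 131.03935/1.8 = 72.7996 ≈ 72.80 kN.
ΣF_y = 0: A_y + 72.7996 − 20 − 1.71·1.1 − 35 − 15 = 0 → A_y = -0.9186 kN.
ΣF_x = 0: no horizontal applied forces, so A_x = 0.

A_x = 0, A_y = -0.9186 kN, B_y = 72.80 kN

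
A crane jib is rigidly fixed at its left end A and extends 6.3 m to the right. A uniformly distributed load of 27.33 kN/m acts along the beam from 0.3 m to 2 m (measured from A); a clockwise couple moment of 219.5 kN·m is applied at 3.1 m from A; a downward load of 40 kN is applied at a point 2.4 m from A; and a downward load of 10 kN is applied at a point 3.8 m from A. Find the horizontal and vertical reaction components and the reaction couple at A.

Resultant of the distributed load: 27.33 × 1.7 = 46.461 kN at 1.15 m from A.
ΣF_x = 0: A_x = 0.
ΣF_y = 0: A_y − 27.33·1.7 − 40 − 10 = 0 → A_y = 96.46 kN.
ΣM about A: M_A − (27.33·1.7)·1.15 − 219.5 − 40·2.4 − 10·3.8 = 0 → M_A = 406.9 kN·m.

A_x = 0, A_y = 96.46 kN, M_A = 406.9 kN·m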